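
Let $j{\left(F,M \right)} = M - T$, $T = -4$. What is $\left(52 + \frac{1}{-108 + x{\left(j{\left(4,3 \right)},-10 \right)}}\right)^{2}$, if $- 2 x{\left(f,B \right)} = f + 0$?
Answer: $\frac{134420836}{49729} \approx 2703.1$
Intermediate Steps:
$j{\left(F,M \right)} = 4 + M$ ($j{\left(F,M \right)} = M - -4 = M + 4 = 4 + M$)
$x{\left(f,B \right)} = - \frac{f}{2}$ ($x{\left(f,B \right)} = - \frac{f + 0}{2} = - \frac{f}{2}$)
$\left(52 + \frac{1}{-108 + x{\left(j{\left(4,3 \right)},-10 \right)}}\right)^{2} = \left(52 + \frac{1}{-108 - \frac{4 + 3}{2}}\right)^{2} = \left(52 + \frac{1}{-108 - \frac{7}{2}}\right)^{2} = \left(52 + \frac{1}{- \frac{223}{2}}\right)^{2} = \left(52 - \frac{2}{223}\right)^{2} = \left(\frac{11594}{223}\right)^{2} = \frac{134420836}{49729}$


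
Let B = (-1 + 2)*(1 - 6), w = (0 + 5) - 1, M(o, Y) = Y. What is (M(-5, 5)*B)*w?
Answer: -100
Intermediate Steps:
w = 4 (w = 5 - 1 = 4)
B = -5 (B = 1*(-5) = -5)
(M(-5, 5)*B)*w = (5*(-5))*4 = -25*4 = -100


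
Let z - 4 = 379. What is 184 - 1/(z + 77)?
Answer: 84639/460 ≈ 184.00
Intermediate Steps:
z = 383 (z = 4 + 379 = 383)
184 - 1/(z + 77) = 184 - 1/(383 + 77) = 184 - 1/460 = 84639/460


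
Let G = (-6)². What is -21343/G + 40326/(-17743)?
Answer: -34558235/58068 ≈ -595.13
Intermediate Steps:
G = 36
-21343/G + 40326/(-17743) = -21343/36 + 40326/(-17743) = -21343*1/36 + 40326*(-1/17743) = -21343/36 - 3666/1613 = -34558235/58068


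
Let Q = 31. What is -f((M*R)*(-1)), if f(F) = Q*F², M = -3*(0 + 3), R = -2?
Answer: -10044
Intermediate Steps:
M = -9 (M = -3*3 = -9)
f(F) = 31*F²
-f((M*R)*(-1)) = -31*(-9*(-2)*(-1))² = -31*(18*(-1))² = -31*(-18)² = -31*324 = -1*10044 = -10044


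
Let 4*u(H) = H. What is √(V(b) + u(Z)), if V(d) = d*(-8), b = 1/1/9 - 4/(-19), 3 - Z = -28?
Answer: I*√95209/38 ≈ 8.12*I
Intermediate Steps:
Z = 31 (Z = 3 - 1*(-28) = 3 + 28 = 31)
u(H) = H/4
b = 175/19 (b = 1/(⅑) - 4*(-1/19) = 1*9 + 4/19 = 9 + 4/19 = 175/19 ≈ 9.2105)
V(d) = -8*d
√(V(b) + u(Z)) = √(-8*175/19 + (¼)*31) = √(-1400/19 + 31/4) = √(-5011/76) = I*√95209/38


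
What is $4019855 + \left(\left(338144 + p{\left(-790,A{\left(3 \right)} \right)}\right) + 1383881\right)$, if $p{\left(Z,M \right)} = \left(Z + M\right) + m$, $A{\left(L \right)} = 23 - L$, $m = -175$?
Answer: $5740935$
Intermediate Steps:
$p{\left(Z,M \right)} = -175 + M + Z$ ($p{\left(Z,M \right)} = \left(Z + M\right) - 175 = \left(M + Z\right) - 175 = -175 + M + Z$)
$4019855 + \left(\left(338144 + p{\left(-790,A{\left(3 \right)} \right)}\right) + 1383881\right) = 4019855 + \left(\left(338144 - 945\right) + 1383881\right) = 4019855 + \left(337199 + 1383881\right) = 4019855 + 1721080 = 5740935$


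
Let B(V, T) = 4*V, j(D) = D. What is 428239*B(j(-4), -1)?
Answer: -6851824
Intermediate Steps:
428239*B(j(-4), -1) = 428239*(4*(-4)) = 428239*(-16) = -6851824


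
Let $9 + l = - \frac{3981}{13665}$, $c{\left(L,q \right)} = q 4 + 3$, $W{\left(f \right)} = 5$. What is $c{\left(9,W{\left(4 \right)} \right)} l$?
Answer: $- \frac{973406}{4555} \approx -213.7$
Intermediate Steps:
$c{\left(L,q \right)} = 3 + 4 q$ ($c{\left(L,q \right)} = 4 q + 3 = 3 + 4 q$)
$l = - \frac{42322}{4555}$ ($l = -9 - \frac{3981}{13665} = -9 - \frac{1327}{4555} = - \frac{42322}{4555} \approx -9.2913$)
$c{\left(9,W{\left(4 \right)} \right)} l = \left(3 + 4 \cdot 5\right) \left(- \frac{42322}{4555}\right) = \left(3 + 20\right) \left(- \frac{42322}{4555}\right) = 23 \left(- \frac{42322}{4555}\right) = - \frac{973406}{4555}$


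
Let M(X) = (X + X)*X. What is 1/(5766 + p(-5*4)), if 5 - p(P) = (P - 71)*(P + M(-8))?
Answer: 1/15599 ≈ 6.4107e-5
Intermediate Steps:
M(X) = 2*X² (M(X) = (2*X)*X = 2*X²)
p(P) = 5 - (-71 + P)*(128 + P) (p(P) = 5 - (P - 71)*(P + 2*(-8)²) = 5 - (-71 + P)*(P + 2*64) = 5 - (-71 + P)*(P + 128) = 5 - (-71 + P)*(128 + P))
1/(5766 + p(-5*4)) = 1/(5766 + (9093 - (-5*4)² - (-285)*4)) = 1/(5766 + (9093 - 1*(-20)² - 57*(-20))) = 1/(5766 + (9093 - 1*400 + 1140)) = 1/(5766 + (9093 - 400 + 1140)) = 1/(5766 + 9833) = 1/15599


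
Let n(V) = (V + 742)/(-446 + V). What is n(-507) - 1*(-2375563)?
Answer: 2263911304/953 ≈ 2.3756e+6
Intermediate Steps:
n(V) = (742 + V)/(-446 + V)
n(-507) - 1*(-2375563) = (742 - 507)/(-446 - 507) - 1*(-2375563) = 235/(-953) + 2375563 = -1/953*235 + 2375563 = -235/953 + 2375563 = 2263911304/953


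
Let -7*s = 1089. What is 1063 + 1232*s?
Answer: -190601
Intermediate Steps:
s = -1089/7 (s = -⅐*1089 = -1089/7 ≈ -155.57)
1063 + 1232*s = 1063 + 1232*(-1089/7) = 1063 - 191664 = -190601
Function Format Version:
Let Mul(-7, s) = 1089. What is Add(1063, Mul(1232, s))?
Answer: -190601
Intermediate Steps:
s = Rational(-1089, 7) (s = Mul(Rational(-1, 7), 1089) = Rational(-1089, 7) ≈ -155.57)
Add(1063, Mul(1232, s)) = Add(1063, Mul(1232, Rational(-1089, 7))) = Add(1063, -191664) = -190601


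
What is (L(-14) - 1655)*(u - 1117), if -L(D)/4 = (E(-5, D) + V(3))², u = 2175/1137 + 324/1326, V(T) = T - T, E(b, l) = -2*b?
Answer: 191892020160/83759 ≈ 2.2910e+6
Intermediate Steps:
V(T) = 0
u = 180691/83759 (u = 2175*(1/1137) + 324*(1/1326) = 725/379 + 54/221 = 180691/83759 ≈ 2.1573)
L(D) = -400 (L(D) = -4*(-2*(-5) + 0)² = -4*(10 + 0)² = -4*10² = -4*100 = -400)
(L(-14) - 1655)*(u - 1117) = (-400 - 1655)*(180691/83759 - 1117) = -2055*(-93378112/83759) = 191892020160/83759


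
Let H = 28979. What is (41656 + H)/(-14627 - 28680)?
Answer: -70635/43307 ≈ -1.6310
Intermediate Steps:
(41656 + H)/(-14627 - 28680) = (41656 + 28979)/(-14627 - 28680) = 70635/(-43307) = 70635*(-1/43307) = -70635/43307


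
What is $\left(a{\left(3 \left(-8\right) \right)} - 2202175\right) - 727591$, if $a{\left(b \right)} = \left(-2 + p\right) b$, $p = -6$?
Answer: $-2929574$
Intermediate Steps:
$a{\left(b \right)} = - 8 b$ ($a{\left(b \right)} = \left(-2 - 6\right) b = - 8 b$)
$\left(a{\left(3 \left(-8\right) \right)} - 2202175\right) - 727591 = \left(- 8 \cdot 3 \left(-8\right) - 2202175\right) - 727591 = \left(\left(-8\right) \left(-24\right) - 2202175\right) - 727591 = \left(192 - 2202175\right) - 727591 = -2201983 - 727591 = -2929574$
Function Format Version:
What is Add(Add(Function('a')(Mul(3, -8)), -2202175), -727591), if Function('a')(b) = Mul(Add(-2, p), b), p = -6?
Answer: -2929574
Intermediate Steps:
Function('a')(b) = Mul(-8, b) (Function('a')(b) = Mul(Add(-2, -6), b) = Mul(-8, b))
Add(Add(Function('a')(Mul(3, -8)), -2202175), -727591) = Add(Add(Mul(-8, Mul(3, -8)), -2202175), -727591) = Add(Add(Mul(-8, -24), -2202175), -727591) = Add(Add(192, -2202175), -727591) = Add(-2201983, -727591) = -2929574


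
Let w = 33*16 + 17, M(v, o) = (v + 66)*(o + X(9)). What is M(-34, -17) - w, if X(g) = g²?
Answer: 1503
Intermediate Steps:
M(v, o) = (66 + v)*(81 + o) (M(v, o) = (v + 66)*(o + 9²) = (66 + v)*(o + 81) = (66 + v)*(81 + o))
w = 545 (w = 528 + 17 = 545)
M(-34, -17) - w = (5346 + 66*(-17) + 81*(-34) - 17*(-34)) - 1*545 = (5346 - 1122 - 2754 + 578) - 545 = 2048 - 545 = 1503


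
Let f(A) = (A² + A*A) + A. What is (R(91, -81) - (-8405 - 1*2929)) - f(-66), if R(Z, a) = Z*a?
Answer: -4683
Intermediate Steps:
f(A) = A + 2*A² (f(A) = (A² + A²) + A = 2*A² + A = A + 2*A²)
(R(91, -81) - (-8405 - 1*2929)) - f(-66) = (91*(-81) - (-8405 - 1*2929)) - (-66)*(1 + 2*(-66)) = (-7371 - (-8405 - 2929)) - (-66)*(1 - 132) = (-7371 - 1*(-11334)) - (-66)*(-131) = (-7371 + 11334) - 1*8646 = 3963 - 8646 = -4683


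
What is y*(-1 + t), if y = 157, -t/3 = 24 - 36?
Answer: 5495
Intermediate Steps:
t = 36 (t = -3*(24 - 36) = -3*(-12) = 36)
y*(-1 + t) = 157*(-1 + 36) = 157*35 = 5495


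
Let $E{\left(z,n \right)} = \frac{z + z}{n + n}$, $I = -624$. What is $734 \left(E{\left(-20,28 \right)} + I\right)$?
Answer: $- \frac{3209782}{7} \approx -4.5854 \cdot 10^{5}$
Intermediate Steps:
$E{\left(z,n \right)} = \frac{z}{n}$ ($E{\left(z,n \right)} = \frac{2 z}{2 n} = 2 z \frac{1}{2 n} = \frac{z}{n}$)
$734 \left(E{\left(-20,28 \right)} + I\right) = 734 \left(- \frac{20}{28} - 624\right) = 734 \left(\left(-20\right) \frac{1}{28} - 624\right) = 734 \left(- \frac{5}{7} - 624\right) = 734 \left(- \frac{4373}{7}\right) = - \frac{3209782}{7}$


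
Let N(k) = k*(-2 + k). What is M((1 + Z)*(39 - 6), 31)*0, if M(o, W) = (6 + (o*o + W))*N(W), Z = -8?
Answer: 0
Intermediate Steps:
M(o, W) = W*(-2 + W)*(6 + W + o²) (M(o, W) = (6 + (o*o + W))*(W*(-2 + W)) = (6 + (o² + W))*(W*(-2 + W)) = (6 + (W + o²))*(W*(-2 + W)) = (6 + W + o²)*(W*(-2 + W)) = W*(-2 + W)*(6 + W + o²))
M((1 + Z)*(39 - 6), 31)*0 = (31*(-2 + 31)*(6 + 31 + ((1 - 8)*(39 - 6))²))*0 = (31*29*(6 + 31 + (-7*33)²))*0 = (31*29*(6 + 31 + (-231)²))*0 = (31*29*(6 + 31 + 53361))*0 = (31*29*53398)*0 = 48004802*0 = 0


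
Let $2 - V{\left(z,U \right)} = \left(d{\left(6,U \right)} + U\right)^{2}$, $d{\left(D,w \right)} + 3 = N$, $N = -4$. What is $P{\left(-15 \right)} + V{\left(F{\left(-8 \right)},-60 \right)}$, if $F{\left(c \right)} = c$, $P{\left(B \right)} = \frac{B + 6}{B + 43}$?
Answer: $- \frac{125645}{28} \approx -4487.3$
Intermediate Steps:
$P{\left(B \right)} = \frac{6 + B}{43 + B}$
$d{\left(D,w \right)} = -7$ ($d{\left(D,w \right)} = -3 - 4 = -7$)
$V{\left(z,U \right)} = 2 - \left(-7 + U\right)^{2}$
$P{\left(-15 \right)} + V{\left(F{\left(-8 \right)},-60 \right)} = \frac{6 - 15}{43 - 15} + \left(2 - \left(-7 - 60\right)^{2}\right) = \frac{1}{28} \left(-9\right) + \left(2 - \left(-67\right)^{2}\right) = \frac{1}{28} \left(-9\right) + \left(2 - 4489\right) = - \frac{9}{28} + \left(2 - 4489\right) = - \frac{9}{28} - 4487 = - \frac{125645}{28}$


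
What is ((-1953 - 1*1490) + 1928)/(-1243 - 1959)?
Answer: 1515/3202 ≈ 0.47314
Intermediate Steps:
((-1953 - 1*1490) + 1928)/(-1243 - 1959) = ((-1953 - 1490) + 1928)/(-3202) = (-3443 + 1928)*(-1/3202) = -1515*(-1/3202) = 1515/3202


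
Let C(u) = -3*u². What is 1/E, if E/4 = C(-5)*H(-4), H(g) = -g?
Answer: -1/1200 ≈ -0.00083333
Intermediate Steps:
E = -1200 (E = 4*((-3*(-5)²)*(-1*(-4))) = 4*(-3*25*4) = 4*(-75*4) = 4*(-300) = -1200)
1/E = 1/(-1200) = -1/1200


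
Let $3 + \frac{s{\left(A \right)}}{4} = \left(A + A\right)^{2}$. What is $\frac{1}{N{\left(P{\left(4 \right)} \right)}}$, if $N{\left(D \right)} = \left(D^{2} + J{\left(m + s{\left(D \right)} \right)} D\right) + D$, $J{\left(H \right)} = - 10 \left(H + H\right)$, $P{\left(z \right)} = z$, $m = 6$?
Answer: $- \frac{1}{19980} \approx -5.005 \cdot 10^{-5}$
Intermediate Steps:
$s{\left(A \right)} = -12 + 16 A^{2}$ ($s{\left(A \right)} = -12 + 4 \left(A + A\right)^{2} = -12 + 4 \left(2 A\right)^{2} = -12 + 4 \cdot 4 A^{2} = -12 + 16 A^{2}$)
$J{\left(H \right)} = - 20 H$ ($J{\left(H \right)} = - 10 \cdot 2 H = - 20 H$)
$N{\left(D \right)} = D + D^{2} + D \left(120 - 320 D^{2}\right)$ ($N{\left(D \right)} = \left(D^{2} + - 20 \left(6 + \left(-12 + 16 D^{2}\right)\right) D\right) + D = \left(D^{2} + - 20 \left(-6 + 16 D^{2}\right) D\right) + D = \left(D^{2} + \left(120 - 320 D^{2}\right) D\right) + D = \left(D^{2} + D \left(120 - 320 D^{2}\right)\right) + D = D + D^{2} + D \left(120 - 320 D^{2}\right)$)
$\frac{1}{N{\left(P{\left(4 \right)} \right)}} = \frac{1}{4 \left(121 + 4 - 320 \cdot 4^{2}\right)} = \frac{1}{4 \left(121 + 4 - 5120\right)} = \frac{1}{4 \left(-4995\right)} = \frac{1}{-19980} = - \frac{1}{19980}$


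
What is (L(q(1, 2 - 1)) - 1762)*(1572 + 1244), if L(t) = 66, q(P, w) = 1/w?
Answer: -4775936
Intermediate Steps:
(L(q(1, 2 - 1)) - 1762)*(1572 + 1244) = (66 - 1762)*(1572 + 1244) = -1696*2816 = -4775936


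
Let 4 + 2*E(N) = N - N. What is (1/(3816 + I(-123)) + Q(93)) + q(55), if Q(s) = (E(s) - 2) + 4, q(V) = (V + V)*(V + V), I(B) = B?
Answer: 44685301/3693 ≈ 12100.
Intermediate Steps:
E(N) = -2 (E(N) = -2 + (N - N)/2 = -2 + (½)*0 = -2 + 0 = -2)
q(V) = 4*V² (q(V) = (2*V)*(2*V) = 4*V²)
Q(s) = 0 (Q(s) = (-2 - 2) + 4 = -4 + 4 = 0)
(1/(3816 + I(-123)) + Q(93)) + q(55) = (1/(3816 - 123) + 0) + 4*55² = (1/3693 + 0) + 4*3025 = (1/3693 + 0) + 12100 = 1/3693 + 12100 = 44685301/3693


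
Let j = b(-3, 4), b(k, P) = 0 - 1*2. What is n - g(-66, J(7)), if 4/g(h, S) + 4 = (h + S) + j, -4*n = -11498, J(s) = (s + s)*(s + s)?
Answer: 178217/62 ≈ 2874.5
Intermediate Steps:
b(k, P) = -2 (b(k, P) = 0 - 2 = -2)
J(s) = 4*s² (J(s) = (2*s)*(2*s) = 4*s²)
n = 5749/2 (n = -¼*(-11498) = 5749/2 ≈ 2874.5)
j = -2
g(h, S) = 4/(-6 + S + h) (g(h, S) = 4/(-4 + ((h + S) - 2)) = 4/(-4 + ((S + h) - 2)) = 4/(-4 + (-2 + S + h)) = 4/(-6 + S + h))
n - g(-66, J(7)) = 5749/2 - 4/(-6 + 4*7² - 66) = 5749/2 - 4/(-6 + 4*49 - 66) = 5749/2 - 4/(-6 + 196 - 66) = 5749/2 - 4/124 = 5749/2 - 1*1/31 = 5749/2 - 1/31 = 178217/62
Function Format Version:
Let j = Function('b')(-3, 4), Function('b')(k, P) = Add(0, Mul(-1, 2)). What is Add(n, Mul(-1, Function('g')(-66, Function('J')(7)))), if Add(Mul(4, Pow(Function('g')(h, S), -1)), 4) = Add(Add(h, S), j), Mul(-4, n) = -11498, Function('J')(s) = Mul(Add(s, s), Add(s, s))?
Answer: Rational(178217, 62) ≈ 2874.5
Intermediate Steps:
Function('b')(k, P) = -2 (Function('b')(k, P) = Add(0, -2) = -2)
Function('J')(s) = Mul(4, Pow(s, 2)) (Function('J')(s) = Mul(Mul(2, s), Mul(2, s)) = Mul(4, Pow(s, 2)))
n = Rational(5749, 2) (n = Mul(Rational(-1, 4), -11498) = Rational(5749, 2) ≈ 2874.5)
j = -2
Function('g')(h, S) = Mul(4, Pow(Add(-6, S, h), -1)) (Function('g')(h, S) = Mul(4, Pow(Add(-4, Add(Add(h, S), -2)), -1)) = Mul(4, Pow(Add(-4, Add(Add(S, h), -2)), -1)) = Mul(4, Pow(Add(-4, Add(-2, S, h)), -1)) = Mul(4, Pow(Add(-6, S, h), -1)))
Add(n, Mul(-1, Function('g')(-66, Function('J')(7)))) = Add(Rational(5749, 2), Mul(-1, Mul(4, Pow(Add(-6, Mul(4, Pow(7, 2)), -66), -1)))) = Add(Rational(5749, 2), Mul(-1, Mul(4, Pow(Add(-6, Mul(4, 49), -66), -1)))) = Add(Rational(5749, 2), Mul(-1, Mul(4, Pow(Add(-6, 196, -66), -1)))) = Add(Rational(5749, 2), Mul(-1, Mul(4, Pow(124, -1)))) = Add(Rational(5749, 2), Mul(-1, Mul(4, Rational(1, 124)))) = Add(Rational(5749, 2), Mul(-1, Rational(1, 31))) = Add(Rational(5749, 2), Rational(-1, 31)) = Rational(178217, 62)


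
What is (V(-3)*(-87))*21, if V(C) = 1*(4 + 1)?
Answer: -9135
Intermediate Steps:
V(C) = 5 (V(C) = 1*5 = 5)
(V(-3)*(-87))*21 = (5*(-87))*21 = -435*21 = -9135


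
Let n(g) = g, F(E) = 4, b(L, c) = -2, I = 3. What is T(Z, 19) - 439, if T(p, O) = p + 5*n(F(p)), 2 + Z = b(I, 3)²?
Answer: -417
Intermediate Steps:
Z = 2 (Z = -2 + (-2)² = -2 + 4 = 2)
T(p, O) = 20 + p (T(p, O) = p + 5*4 = p + 20 = 20 + p)
T(Z, 19) - 439 = (20 + 2) - 439 = 22 - 439 = -417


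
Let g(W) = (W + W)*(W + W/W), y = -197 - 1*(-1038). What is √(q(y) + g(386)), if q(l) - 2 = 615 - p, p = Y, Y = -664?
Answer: √300045 ≈ 547.76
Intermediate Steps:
p = -664
y = 841 (y = -197 + 1038 = 841)
q(l) = 1281 (q(l) = 2 + (615 - 1*(-664)) = 2 + (615 + 664) = 2 + 1279 = 1281)
g(W) = 2*W*(1 + W) (g(W) = (2*W)*(W + 1) = (2*W)*(1 + W) = 2*W*(1 + W))
√(q(y) + g(386)) = √(1281 + 2*386*(1 + 386)) = √(1281 + 2*386*387) = √(1281 + 298764) = √300045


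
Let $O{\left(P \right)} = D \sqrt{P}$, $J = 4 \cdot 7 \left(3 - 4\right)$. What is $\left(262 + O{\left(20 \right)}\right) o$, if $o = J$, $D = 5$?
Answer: $-7336 - 280 \sqrt{5} \approx -7962.1$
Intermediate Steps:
$J = -28$ ($J = 28 \left(3 - 4\right) = 28 \left(-1\right) = -28$)
$O{\left(P \right)} = 5 \sqrt{P}$
$o = -28$
$\left(262 + O{\left(20 \right)}\right) o = \left(262 + 5 \sqrt{20}\right) \left(-28\right) = \left(262 + 5 \cdot 2 \sqrt{5}\right) \left(-28\right) = \left(262 + 10 \sqrt{5}\right) \left(-28\right) = -7336 - 280 \sqrt{5}$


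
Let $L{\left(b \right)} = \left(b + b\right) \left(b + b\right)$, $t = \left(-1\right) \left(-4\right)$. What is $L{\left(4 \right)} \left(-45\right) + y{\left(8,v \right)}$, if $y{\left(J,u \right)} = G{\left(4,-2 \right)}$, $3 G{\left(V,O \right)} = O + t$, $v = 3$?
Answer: $- \frac{8638}{3} \approx -2879.3$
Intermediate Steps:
$t = 4$
$G{\left(V,O \right)} = \frac{4}{3} + \frac{O}{3}$ ($G{\left(V,O \right)} = \frac{O + 4}{3} = \frac{4 + O}{3} = \frac{4}{3} + \frac{O}{3}$)
$y{\left(J,u \right)} = \frac{2}{3}$ ($y{\left(J,u \right)} = \frac{4}{3} + \frac{1}{3} \left(-2\right) = \frac{4}{3} - \frac{2}{3} = \frac{2}{3}$)
$L{\left(b \right)} = 4 b^{2}$ ($L{\left(b \right)} = 2 b 2 b = 4 b^{2}$)
$L{\left(4 \right)} \left(-45\right) + y{\left(8,v \right)} = 4 \cdot 4^{2} \left(-45\right) + \frac{2}{3} = 4 \cdot 16 \left(-45\right) + \frac{2}{3} = 64 \left(-45\right) + \frac{2}{3} = -2880 + \frac{2}{3} = - \frac{8638}{3}$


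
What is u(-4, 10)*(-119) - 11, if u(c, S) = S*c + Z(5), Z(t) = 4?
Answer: 4273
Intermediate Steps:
u(c, S) = 4 + S*c (u(c, S) = S*c + 4 = 4 + S*c)
u(-4, 10)*(-119) - 11 = (4 + 10*(-4))*(-119) - 11 = (4 - 40)*(-119) - 11 = -36*(-119) - 11 = 4284 - 11 = 4273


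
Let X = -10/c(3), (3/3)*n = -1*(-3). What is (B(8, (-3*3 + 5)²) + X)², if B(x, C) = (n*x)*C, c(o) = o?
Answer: 1304164/9 ≈ 1.4491e+5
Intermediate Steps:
n = 3 (n = -1*(-3) = 3)
X = -10/3 ≈ -3.3333
B(x, C) = 3*C*x (B(x, C) = (3*x)*C = 3*C*x)
(B(8, (-3*3 + 5)²) + X)² = (3*(-3*3 + 5)²*8 - 10/3)² = (3*(-9 + 5)²*8 - 10/3)² = (3*(-4)²*8 - 10/3)² = (3*16*8 - 10/3)² = (384 - 10/3)² = (1142/3)² = 1304164/9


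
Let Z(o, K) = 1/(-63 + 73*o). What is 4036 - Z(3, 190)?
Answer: 629615/156 ≈ 4036.0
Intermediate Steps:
4036 - Z(3, 190) = 4036 - 1/(-63 + 73*3) = 4036 - 1/(-63 + 219) = 4036 - 1/156 = 629615/156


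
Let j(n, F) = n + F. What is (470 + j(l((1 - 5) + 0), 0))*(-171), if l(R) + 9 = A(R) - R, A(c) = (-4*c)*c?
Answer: -68571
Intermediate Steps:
A(c) = -4*c**2
l(R) = -9 - R - 4*R**2 (l(R) = -9 + (-4*R**2 - R) = -9 + (-R - 4*R**2) = -9 - R - 4*R**2)
j(n, F) = F + n
(470 + j(l((1 - 5) + 0), 0))*(-171) = (470 + (0 + (-9 - ((1 - 5) + 0) - 4*((1 - 5) + 0)**2)))*(-171) = (470 + (0 + (-9 - (-4 + 0) - 4*(-4 + 0)**2)))*(-171) = (470 + (0 + (-9 - 1*(-4) - 4*(-4)**2)))*(-171) = (470 + (0 + (-9 + 4 - 4*16)))*(-171) = (470 + (0 + (-9 + 4 - 64)))*(-171) = (470 + (0 - 69))*(-171) = (470 - 69)*(-171) = 401*(-171) = -68571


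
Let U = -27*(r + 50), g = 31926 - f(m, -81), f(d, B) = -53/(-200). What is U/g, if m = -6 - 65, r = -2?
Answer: -259200/6385147 ≈ -0.040594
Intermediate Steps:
m = -71
f(d, B) = 53/200 (f(d, B) = -53*(-1/200) = 53/200)
g = 6385147/200 (g = 31926 - 1*53/200 = 31926 - 53/200 = 6385147/200 ≈ 31926.)
U = -1296 (U = -27*(-2 + 50) = -27*48 = -1296)
U/g = -1296/6385147/200 = -1296*200/6385147 = -259200/6385147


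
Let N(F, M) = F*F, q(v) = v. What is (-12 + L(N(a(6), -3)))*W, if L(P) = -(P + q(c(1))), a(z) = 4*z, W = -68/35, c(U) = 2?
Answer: 8024/7 ≈ 1146.3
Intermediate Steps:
W = -68/35 (W = -68*1/35 = -68/35 ≈ -1.9429)
N(F, M) = F²
L(P) = -2 - P (L(P) = -(P + 2) = -(2 + P) = -2 - P)
(-12 + L(N(a(6), -3)))*W = (-12 + (-2 - (4*6)²))*(-68/35) = (-12 + (-2 - 1*24²))*(-68/35) = (-12 + (-2 - 1*576))*(-68/35) = (-12 + (-2 - 576))*(-68/35) = (-12 - 578)*(-68/35) = -590*(-68/35) = 8024/7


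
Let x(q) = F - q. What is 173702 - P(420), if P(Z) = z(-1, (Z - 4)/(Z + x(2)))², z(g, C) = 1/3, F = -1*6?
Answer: 1563317/9 ≈ 1.7370e+5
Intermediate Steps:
F = -6
x(q) = -6 - q
z(g, C) = ⅓
P(Z) = ⅑ (P(Z) = (⅓)² = ⅑)
173702 - P(420) = 173702 - 1*⅑ = 173702 - ⅑ = 1563317/9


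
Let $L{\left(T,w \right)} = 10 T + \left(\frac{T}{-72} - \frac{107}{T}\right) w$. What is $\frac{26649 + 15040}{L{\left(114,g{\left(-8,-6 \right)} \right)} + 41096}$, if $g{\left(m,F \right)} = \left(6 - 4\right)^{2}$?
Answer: $\frac{2376273}{2406877} \approx 0.98728$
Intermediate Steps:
$g{\left(m,F \right)} = 4$ ($g{\left(m,F \right)} = 2^{2} = 4$)
$L{\left(T,w \right)} = 10 T + w \left(- \frac{107}{T} - \frac{T}{72}\right)$ ($L{\left(T,w \right)} = 10 T + \left(T \left(- \frac{1}{72}\right) - \frac{107}{T}\right) w = 10 T + \left(- \frac{T}{72} - \frac{107}{T}\right) w = 10 T + \left(- \frac{107}{T} - \frac{T}{72}\right) w = 10 T + w \left(- \frac{107}{T} - \frac{T}{72}\right)$)
$\frac{26649 + 15040}{L{\left(114,g{\left(-8,-6 \right)} \right)} + 41096} = \frac{26649 + 15040}{\frac{\left(-7704\right) 4 + 114^{2} \left(720 - 4\right)}{72 \cdot 114} + 41096} = \frac{41689}{\frac{1}{72} \cdot \frac{1}{114} \left(-30816 + 12996 \left(720 - 4\right)\right) + 41096} = \frac{41689}{\frac{1}{72} \cdot \frac{1}{114} \left(-30816 + 12996 \cdot 716\right) + 41096} = \frac{41689}{\frac{1}{72} \cdot \frac{1}{114} \left(-30816 + 9305136\right) + 41096} = \frac{41689}{\frac{1}{72} \cdot \frac{1}{114} \cdot 9274320 + 41096} = \frac{41689}{\frac{64405}{57} + 41096} = \frac{41689}{\frac{2406877}{57}} = 41689 \cdot \frac{57}{2406877} = \frac{2376273}{2406877}$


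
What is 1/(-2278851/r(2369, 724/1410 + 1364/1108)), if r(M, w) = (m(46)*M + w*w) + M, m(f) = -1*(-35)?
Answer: -3252526405973941/86906788663322475 ≈ -0.037425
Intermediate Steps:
m(f) = 35
r(M, w) = w**2 + 36*M (r(M, w) = (35*M + w*w) + M = (35*M + w**2) + M = (w**2 + 35*M) + M = w**2 + 36*M)
1/(-2278851/r(2369, 724/1410 + 1364/1108)) = 1/(-2278851/((724/1410 + 1364/1108)**2 + 36*2369)) = 1/(-2278851/((724*(1/1410) + 1364*(1/1108))**2 + 85284)) = 1/(-2278851/((362/705 + 341/277)**2 + 85284)) = 1/(-2278851/((340679/195285)**2 + 85284)) = 1/(-2278851/(116062181041/38136231225 + 85284)) = 1/(-2278851/3252526405973941/38136231225) = 1/(-2278851*38136231225/3252526405973941) = 1/(-86906788663322475/3252526405973941) = -3252526405973941/86906788663322475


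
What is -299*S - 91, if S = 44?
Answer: -13247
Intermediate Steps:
-299*S - 91 = -299*44 - 91 = -13156 - 91 = -13247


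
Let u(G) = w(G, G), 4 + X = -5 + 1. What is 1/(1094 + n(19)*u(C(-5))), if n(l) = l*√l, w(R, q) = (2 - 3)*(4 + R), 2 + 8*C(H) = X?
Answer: 17504/18319437 + 836*√19/18319437 ≈ 0.0011544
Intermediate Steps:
X = -8 (X = -4 + (-5 + 1) = -4 - 4 = -8)
C(H) = -5/4 (C(H) = -¼ + (⅛)*(-8) = -¼ - 1 = -5/4)
w(R, q) = -4 - R (w(R, q) = -(4 + R) = -4 - R)
n(l) = l^(3/2)
u(G) = -4 - G
1/(1094 + n(19)*u(C(-5))) = 1/(1094 + 19^(3/2)*(-4 - 1*(-5/4))) = 1/(1094 + (19*√19)*(-4 + 5/4)) = 1/(1094 + (19*√19)*(-11/4)) = 1/(1094 - 209*√19/4)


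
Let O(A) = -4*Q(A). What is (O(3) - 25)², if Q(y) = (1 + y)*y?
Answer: 5329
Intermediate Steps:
Q(y) = y*(1 + y)
O(A) = -4*A*(1 + A)
(O(3) - 25)² = (-4*3*(1 + 3) - 25)² = (-4*3*4 - 25)² = (-48 - 25)² = (-73)² = 5329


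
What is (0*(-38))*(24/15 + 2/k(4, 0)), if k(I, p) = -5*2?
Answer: 0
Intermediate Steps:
k(I, p) = -10
(0*(-38))*(24/15 + 2/k(4, 0)) = (0*(-38))*(24/15 + 2/(-10)) = 0*(24*(1/15) + 2*(-⅒)) = 0*(8/5 - ⅕) = 0*(7/5) = 0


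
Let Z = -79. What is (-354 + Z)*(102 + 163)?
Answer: -114745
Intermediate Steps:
(-354 + Z)*(102 + 163) = (-354 - 79)*(102 + 163) = -433*265 = -114745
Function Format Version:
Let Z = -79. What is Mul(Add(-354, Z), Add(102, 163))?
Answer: -114745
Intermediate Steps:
Mul(Add(-354, Z), Add(102, 163)) = Mul(Add(-354, -79), Add(102, 163)) = Mul(-433, 265) = -114745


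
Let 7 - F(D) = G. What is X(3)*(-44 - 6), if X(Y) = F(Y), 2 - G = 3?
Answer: -400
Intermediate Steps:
G = -1 (G = 2 - 1*3 = 2 - 3 = -1)
F(D) = 8 (F(D) = 7 - 1*(-1) = 7 + 1 = 8)
X(Y) = 8
X(3)*(-44 - 6) = 8*(-44 - 6) = 8*(-50) = -400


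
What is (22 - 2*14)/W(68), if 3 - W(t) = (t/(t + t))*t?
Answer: 6/31 ≈ 0.19355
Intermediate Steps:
W(t) = 3 - t/2 (W(t) = 3 - t/(t + t)*t = 3 - t/((2*t))*t = 3 - (1/(2*t))*t*t = 3 - t/2)
(22 - 2*14)/W(68) = (22 - 2*14)/(3 - ½*68) = (22 - 28)/(3 - 34) = -6/(-31) = -6*(-1/31) = 6/31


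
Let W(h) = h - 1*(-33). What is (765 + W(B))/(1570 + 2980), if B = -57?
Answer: 57/350 ≈ 0.16286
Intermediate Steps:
W(h) = 33 + h (W(h) = h + 33 = 33 + h)
(765 + W(B))/(1570 + 2980) = (765 + (33 - 57))/(1570 + 2980) = (765 - 24)/4550 = 741*(1/4550) = 57/350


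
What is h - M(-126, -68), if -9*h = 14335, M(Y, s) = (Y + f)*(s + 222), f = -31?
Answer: 203267/9 ≈ 22585.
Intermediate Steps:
M(Y, s) = (-31 + Y)*(222 + s) (M(Y, s) = (Y - 31)*(s + 222) = (-31 + Y)*(222 + s))
h = -14335/9 (h = -⅑*14335 = -14335/9 ≈ -1592.8)
h - M(-126, -68) = -14335/9 - (-6882 - 31*(-68) + 222*(-126) - 126*(-68)) = -14335/9 - (-6882 + 2108 - 27972 + 8568) = -14335/9 - 1*(-24178) = -14335/9 + 24178 = 203267/9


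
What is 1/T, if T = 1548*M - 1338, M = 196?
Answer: 1/302070 ≈ 3.3105e-6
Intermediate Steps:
T = 302070 (T = 1548*196 - 1338 = 303408 - 1338 = 302070)
1/T = 1/302070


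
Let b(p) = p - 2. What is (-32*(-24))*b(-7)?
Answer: -6912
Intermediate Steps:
b(p) = -2 + p
(-32*(-24))*b(-7) = (-32*(-24))*(-2 - 7) = 768*(-9) = -6912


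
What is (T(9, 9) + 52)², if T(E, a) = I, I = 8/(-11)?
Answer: 318096/121 ≈ 2628.9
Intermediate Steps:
I = -8/11 (I = 8*(-1/11) = -8/11 ≈ -0.72727)
T(E, a) = -8/11
(T(9, 9) + 52)² = (-8/11 + 52)² = (564/11)² = 318096/121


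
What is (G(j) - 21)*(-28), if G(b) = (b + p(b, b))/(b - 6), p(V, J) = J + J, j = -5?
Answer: 6048/11 ≈ 549.82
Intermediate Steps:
p(V, J) = 2*J
G(b) = 3*b/(-6 + b) (G(b) = (b + 2*b)/(b - 6) = (3*b)/(-6 + b) = 3*b/(-6 + b))
(G(j) - 21)*(-28) = (3*(-5)/(-6 - 5) - 21)*(-28) = (3*(-5)/(-11) - 21)*(-28) = (3*(-5)*(-1/11) - 21)*(-28) = (15/11 - 21)*(-28) = -216/11*(-28) = 6048/11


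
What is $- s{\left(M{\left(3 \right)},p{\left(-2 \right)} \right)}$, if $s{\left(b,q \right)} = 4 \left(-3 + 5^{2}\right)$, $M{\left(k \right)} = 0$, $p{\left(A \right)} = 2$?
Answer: $-88$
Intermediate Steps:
$s{\left(b,q \right)} = 88$ ($s{\left(b,q \right)} = 4 \left(-3 + 25\right) = 4 \cdot 22 = 88$)
$- s{\left(M{\left(3 \right)},p{\left(-2 \right)} \right)} = \left(-1\right) 88 = -88$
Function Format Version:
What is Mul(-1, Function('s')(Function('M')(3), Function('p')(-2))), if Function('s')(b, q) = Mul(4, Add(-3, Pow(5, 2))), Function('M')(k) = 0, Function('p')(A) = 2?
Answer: -88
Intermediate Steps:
Function('s')(b, q) = 88 (Function('s')(b, q) = Mul(4, Add(-3, 25)) = Mul(4, 22) = 88)
Mul(-1, Function('s')(Function('M')(3), Function('p')(-2))) = Mul(-1, 88) = -88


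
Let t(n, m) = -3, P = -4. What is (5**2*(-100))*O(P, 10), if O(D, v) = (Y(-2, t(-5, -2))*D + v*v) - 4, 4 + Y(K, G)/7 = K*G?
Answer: -100000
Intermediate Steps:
Y(K, G) = -28 + 7*G*K (Y(K, G) = -28 + 7*(K*G) = -28 + 7*(G*K) = -28 + 7*G*K)
O(D, v) = -4 + v**2 + 14*D (O(D, v) = ((-28 + 7*(-3)*(-2))*D + v*v) - 4 = ((-28 + 42)*D + v**2) - 4 = (14*D + v**2) - 4 = (v**2 + 14*D) - 4 = -4 + v**2 + 14*D)
(5**2*(-100))*O(P, 10) = (5**2*(-100))*(-4 + 10**2 + 14*(-4)) = (25*(-100))*(-4 + 100 - 56) = -2500*40 = -100000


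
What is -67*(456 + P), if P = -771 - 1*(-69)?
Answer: 16482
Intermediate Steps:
P = -702 (P = -771 + 69 = -702)
-67*(456 + P) = -67*(456 - 702) = -67*(-246) = 16482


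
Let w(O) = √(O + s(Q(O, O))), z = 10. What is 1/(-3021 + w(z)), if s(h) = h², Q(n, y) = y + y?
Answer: -3021/9126031 - √410/9126031 ≈ -0.00033325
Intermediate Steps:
Q(n, y) = 2*y
w(O) = √(O + 4*O²) (w(O) = √(O + (2*O)²) = √(O + 4*O²))
1/(-3021 + w(z)) = 1/(-3021 + √(10*(1 + 4*10))) = 1/(-3021 + √(10*(1 + 40))) = 1/(-3021 + √(10*41)) = 1/(-3021 + √410)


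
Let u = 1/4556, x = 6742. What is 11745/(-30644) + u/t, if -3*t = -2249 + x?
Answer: -30052688799/78410748694 ≈ -0.38327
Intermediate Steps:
u = 1/4556 ≈ 0.00021949
t = -4493/3 (t = -(-2249 + 6742)/3 = -1/3*4493 = -4493/3 ≈ -1497.7)
11745/(-30644) + u/t = 11745/(-30644) + 1/(4556*(-4493/3)) = 11745*(-1/30644) + (1/4556)*(-3/4493) = -11745/30644 - 3/20470108 = -30052688799/78410748694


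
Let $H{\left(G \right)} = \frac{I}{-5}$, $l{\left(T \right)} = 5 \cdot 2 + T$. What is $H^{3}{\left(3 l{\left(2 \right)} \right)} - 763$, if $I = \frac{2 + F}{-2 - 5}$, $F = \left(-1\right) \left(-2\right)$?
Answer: $- \frac{32713561}{42875} \approx -763.0$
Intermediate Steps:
$l{\left(T \right)} = 10 + T$
$F = 2$
$I = - \frac{4}{7}$ ($I = \frac{2 + 2}{-2 - 5} = \frac{4}{-7} = 4 \left(- \frac{1}{7}\right) = - \frac{4}{7} \approx -0.57143$)
$H{\left(G \right)} = \frac{4}{35}$ ($H{\left(G \right)} = - \frac{4}{7 \left(-5\right)} = \left(- \frac{4}{7}\right) \left(- \frac{1}{5}\right) = \frac{4}{35}$)
$H^{3}{\left(3 l{\left(2 \right)} \right)} - 763 = \left(\frac{4}{35}\right)^{3} - 763 = \frac{64}{42875} - 763 = - \frac{32713561}{42875}$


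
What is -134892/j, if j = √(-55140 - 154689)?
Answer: 44964*I*√209829/69943 ≈ 294.48*I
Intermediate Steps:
j = I*√209829 (j = √(-209829) = I*√209829 ≈ 458.07*I)
-134892/j = -134892*(-I*√209829/209829) = -(-44964)*I*√209829/69943 = 44964*I*√209829/69943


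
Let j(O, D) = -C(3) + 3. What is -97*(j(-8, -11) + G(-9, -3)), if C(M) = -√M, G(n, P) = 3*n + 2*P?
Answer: 2910 - 97*√3 ≈ 2742.0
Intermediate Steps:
G(n, P) = 2*P + 3*n
j(O, D) = 3 + √3 (j(O, D) = -(-1)*√3 + 3 = √3 + 3 = 3 + √3)
-97*(j(-8, -11) + G(-9, -3)) = -97*((3 + √3) + (2*(-3) + 3*(-9))) = -97*((3 + √3) + (-6 - 27)) = -97*((3 + √3) - 33) = -97*(-30 + √3) = 2910 - 97*√3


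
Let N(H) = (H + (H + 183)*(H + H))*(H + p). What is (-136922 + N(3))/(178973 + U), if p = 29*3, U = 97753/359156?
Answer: -13005757072/64279324541 ≈ -0.20233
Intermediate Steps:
U = 97753/359156 (U = 97753*(1/359156) = 97753/359156 ≈ 0.27217)
p = 87
N(H) = (87 + H)*(H + 2*H*(183 + H)) (N(H) = (H + (H + 183)*(H + H))*(H + 87) = (H + (183 + H)*(2*H))*(87 + H) = (H + 2*H*(183 + H))*(87 + H) = (87 + H)*(H + 2*H*(183 + H)))
(-136922 + N(3))/(178973 + U) = (-136922 + 3*(31929 + 2*3² + 541*3))/(178973 + 97753/359156) = (-136922 + 3*(31929 + 2*9 + 1623))/(64279324541/359156) = (-136922 + 3*(31929 + 18 + 1623))*(359156/64279324541) = (-136922 + 3*33570)*(359156/64279324541) = (-136922 + 100710)*(359156/64279324541) = -36212*359156/64279324541 = -13005757072/64279324541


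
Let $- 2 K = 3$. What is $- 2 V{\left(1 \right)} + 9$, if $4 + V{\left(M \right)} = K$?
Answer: $20$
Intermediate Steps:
$K = - \frac{3}{2}$ ($K = \left(- \frac{1}{2}\right) 3 = - \frac{3}{2} \approx -1.5$)
$V{\left(M \right)} = - \frac{11}{2}$ ($V{\left(M \right)} = -4 - \frac{3}{2} = - \frac{11}{2}$)
$- 2 V{\left(1 \right)} + 9 = \left(-2\right) \left(- \frac{11}{2}\right) + 9 = 11 + 9 = 20$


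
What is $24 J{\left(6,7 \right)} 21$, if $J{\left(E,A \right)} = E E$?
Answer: $18144$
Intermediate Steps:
$J{\left(E,A \right)} = E^{2}$
$24 J{\left(6,7 \right)} 21 = 24 \cdot 6^{2} \cdot 21 = 24 \cdot 36 \cdot 21 = 864 \cdot 21 = 18144$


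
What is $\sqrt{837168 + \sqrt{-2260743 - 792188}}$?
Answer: $\sqrt{837168 + i \sqrt{3052931}} \approx 914.97 + 0.955 i$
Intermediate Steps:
$\sqrt{837168 + \sqrt{-2260743 - 792188}} = \sqrt{837168 + \sqrt{-3052931}} = \sqrt{837168 + i \sqrt{3052931}}$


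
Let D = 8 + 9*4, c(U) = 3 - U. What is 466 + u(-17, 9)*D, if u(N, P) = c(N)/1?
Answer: 1346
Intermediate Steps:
D = 44 (D = 8 + 36 = 44)
u(N, P) = 3 - N (u(N, P) = (3 - N)/1 = (3 - N)*1 = 3 - N)
466 + u(-17, 9)*D = 466 + (3 - 1*(-17))*44 = 466 + (3 + 17)*44 = 466 + 20*44 = 466 + 880 = 1346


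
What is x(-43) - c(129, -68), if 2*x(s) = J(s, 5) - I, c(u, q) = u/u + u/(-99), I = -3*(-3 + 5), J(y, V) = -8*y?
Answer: 5785/33 ≈ 175.30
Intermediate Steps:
I = -6 (I = -3*2 = -6)
c(u, q) = 1 - u/99 (c(u, q) = 1 + u*(-1/99) = 1 - u/99)
x(s) = 3 - 4*s (x(s) = (-8*s - 1*(-6))/2 = (-8*s + 6)/2 = (6 - 8*s)/2 = 3 - 4*s)
x(-43) - c(129, -68) = (3 - 4*(-43)) - (1 - 1/99*129) = (3 + 172) - (1 - 43/33) = 175 - 1*(-10/33) = 175 + 10/33 = 5785/33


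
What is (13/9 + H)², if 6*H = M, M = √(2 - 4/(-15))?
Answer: (130 + √510)²/8100 ≈ 2.8743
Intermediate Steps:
M = √510/15 (M = √(2 - 4*(-1/15)) = √(2 + 4/15) = √(34/15) = √510/15 ≈ 1.5055)
H = √510/90 (H = (√510/15)/6 = √510/90 ≈ 0.25092)
(13/9 + H)² = (13/9 + √510/90)²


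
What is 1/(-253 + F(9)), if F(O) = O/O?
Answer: -1/252 ≈ -0.0039683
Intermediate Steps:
F(O) = 1
1/(-253 + F(9)) = 1/(-253 + 1) = 1/(-252) = -1/252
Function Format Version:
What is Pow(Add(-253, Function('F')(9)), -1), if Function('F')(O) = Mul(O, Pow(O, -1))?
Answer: Rational(-1, 252) ≈ -0.0039683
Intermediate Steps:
Function('F')(O) = 1
Pow(Add(-253, Function('F')(9)), -1) = Pow(Add(-253, 1), -1) = Pow(-252, -1) = Rational(-1, 252)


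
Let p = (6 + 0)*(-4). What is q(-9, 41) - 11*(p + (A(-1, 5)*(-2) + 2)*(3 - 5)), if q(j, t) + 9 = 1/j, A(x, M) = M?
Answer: 710/9 ≈ 78.889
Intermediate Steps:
q(j, t) = -9 + 1/j
p = -24 (p = 6*(-4) = -24)
q(-9, 41) - 11*(p + (A(-1, 5)*(-2) + 2)*(3 - 5)) = (-9 + 1/(-9)) - 11*(-24 + (5*(-2) + 2)*(3 - 5)) = (-9 - ⅑) - 11*(-24 + (-10 + 2)*(-2)) = -82/9 - 11*(-24 - 8*(-2)) = -82/9 - 11*(-24 + 16) = -82/9 - 11*(-8) = -82/9 - 1*(-88) = -82/9 + 88 = 710/9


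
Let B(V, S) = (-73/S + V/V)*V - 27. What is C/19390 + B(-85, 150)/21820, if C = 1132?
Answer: 69991979/1269269400 ≈ 0.055144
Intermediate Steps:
B(V, S) = -27 + V*(1 - 73/S) (B(V, S) = (-73/S + 1)*V - 27 = (1 - 73/S)*V - 27 = V*(1 - 73/S) - 27 = -27 + V*(1 - 73/S))
C/19390 + B(-85, 150)/21820 = 1132/19390 + (-27 - 85 - 73*(-85)/150)/21820 = 1132*(1/19390) + (-27 - 85 - 73*(-85)*1/150)*(1/21820) = 566/9695 + (-27 - 85 + 1241/30)*(1/21820) = 566/9695 - 2119/30*1/21820 = 566/9695 - 2119/654600 = 69991979/1269269400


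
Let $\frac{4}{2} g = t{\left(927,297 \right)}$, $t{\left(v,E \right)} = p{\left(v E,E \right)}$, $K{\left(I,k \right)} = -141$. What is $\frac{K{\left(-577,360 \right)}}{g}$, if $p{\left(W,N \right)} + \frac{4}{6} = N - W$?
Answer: $\frac{423}{412534} \approx 0.0010254$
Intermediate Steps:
$p{\left(W,N \right)} = - \frac{2}{3} + N - W$ ($p{\left(W,N \right)} = - \frac{2}{3} + \left(N - W\right) = - \frac{2}{3} + N - W$)
$t{\left(v,E \right)} = - \frac{2}{3} + E - E v$ ($t{\left(v,E \right)} = - \frac{2}{3} + E - v E = - \frac{2}{3} + E - E v$)
$g = - \frac{412534}{3}$ ($g = \frac{- \frac{2}{3} + 297 - 297 \cdot 927}{2} = \frac{- \frac{2}{3} + 297 - 275319}{2} = \frac{1}{2} \left(- \frac{825068}{3}\right) = - \frac{412534}{3} \approx -1.3751 \cdot 10^{5}$)
$\frac{K{\left(-577,360 \right)}}{g} = - \frac{141}{- \frac{412534}{3}} = \left(-141\right) \left(- \frac{3}{412534}\right) = \frac{423}{412534}$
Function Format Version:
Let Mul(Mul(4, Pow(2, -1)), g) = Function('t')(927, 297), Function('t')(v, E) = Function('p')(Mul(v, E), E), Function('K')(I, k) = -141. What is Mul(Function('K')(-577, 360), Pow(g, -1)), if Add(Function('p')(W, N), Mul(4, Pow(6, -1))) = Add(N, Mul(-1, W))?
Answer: Rational(423, 412534) ≈ 0.0010254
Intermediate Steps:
Function('p')(W, N) = Add(Rational(-2, 3), N, Mul(-1, W)) (Function('p')(W, N) = Add(Rational(-2, 3), Add(N, Mul(-1, W))) = Add(Rational(-2, 3), N, Mul(-1, W)))
Function('t')(v, E) = Add(Rational(-2, 3), E, Mul(-1, E, v)) (Function('t')(v, E) = Add(Rational(-2, 3), E, Mul(-1, Mul(v, E))) = Add(Rational(-2, 3), E, Mul(-1, Mul(E, v))) = Add(Rational(-2, 3), E, Mul(-1, E, v)))
g = Rational(-412534, 3) (g = Mul(Rational(1, 2), Add(Rational(-2, 3), 297, Mul(-1, 297, 927))) = Mul(Rational(1, 2), Add(Rational(-2, 3), 297, -275319)) = Mul(Rational(1, 2), Rational(-825068, 3)) = Rational(-412534, 3) ≈ -1.3751e+5)
Mul(Function('K')(-577, 360), Pow(g, -1)) = Mul(-141, Pow(Rational(-412534, 3), -1)) = Mul(-141, Rational(-3, 412534)) = Rational(423, 412534)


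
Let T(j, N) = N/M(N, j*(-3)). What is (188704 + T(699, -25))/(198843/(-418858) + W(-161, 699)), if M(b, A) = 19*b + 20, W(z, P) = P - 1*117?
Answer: 30348769946/93525159 ≈ 324.50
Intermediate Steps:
W(z, P) = -117 + P (W(z, P) = P - 117 = -117 + P)
M(b, A) = 20 + 19*b
T(j, N) = N/(20 + 19*N)
(188704 + T(699, -25))/(198843/(-418858) + W(-161, 699)) = (188704 - 25/(20 + 19*(-25)))/(198843/(-418858) + (-117 + 699)) = (188704 - 25/(20 - 475))/(198843*(-1/418858) + 582) = (188704 - 25/(-455))/(-2517/5302 + 582) = (188704 - 25*(-1/455))/(3083247/5302) = (188704 + 5/91)*(5302/3083247) = (17172069/91)*(5302/3083247) = 30348769946/93525159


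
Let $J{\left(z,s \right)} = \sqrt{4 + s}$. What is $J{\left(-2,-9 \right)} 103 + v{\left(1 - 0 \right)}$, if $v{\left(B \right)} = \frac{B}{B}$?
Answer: $1 + 103 i \sqrt{5} \approx 1.0 + 230.31 i$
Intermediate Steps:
$v{\left(B \right)} = 1$
$J{\left(-2,-9 \right)} 103 + v{\left(1 - 0 \right)} = \sqrt{4 - 9} \cdot 103 + 1 = \sqrt{-5} \cdot 103 + 1 = i \sqrt{5} \cdot 103 + 1 = 103 i \sqrt{5} + 1 = 1 + 103 i \sqrt{5}$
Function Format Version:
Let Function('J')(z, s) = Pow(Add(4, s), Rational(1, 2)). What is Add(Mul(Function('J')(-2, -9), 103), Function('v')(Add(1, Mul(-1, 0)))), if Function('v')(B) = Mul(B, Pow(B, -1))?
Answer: Add(1, Mul(103, I, Pow(5, Rational(1, 2)))) ≈ Add(1.0000, Mul(230.31, I))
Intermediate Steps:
Function('v')(B) = 1
Add(Mul(Function('J')(-2, -9), 103), Function('v')(Add(1, Mul(-1, 0)))) = Add(Mul(Pow(Add(4, -9), Rational(1, 2)), 103), 1) = Add(Mul(Pow(-5, Rational(1, 2)), 103), 1) = Add(Mul(Mul(I, Pow(5, Rational(1, 2))), 103), 1) = Add(Mul(103, I, Pow(5, Rational(1, 2))), 1) = Add(1, Mul(103, I, Pow(5, Rational(1, 2))))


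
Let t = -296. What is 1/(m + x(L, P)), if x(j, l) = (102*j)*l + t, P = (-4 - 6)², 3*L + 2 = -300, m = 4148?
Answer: -1/1022948 ≈ -9.7757e-7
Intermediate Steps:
L = -302/3 (L = -⅔ + (⅓)*(-300) = -⅔ - 100 = -302/3 ≈ -100.67)
P = 100 (P = (-10)² = 100)
x(j, l) = -296 + 102*j*l (x(j, l) = (102*j)*l - 296 = 102*j*l - 296 = -296 + 102*j*l)
1/(m + x(L, P)) = 1/(4148 + (-296 + 102*(-302/3)*100)) = 1/(4148 + (-296 - 1026800)) = 1/(4148 - 1027096) = 1/(-1022948) = -1/1022948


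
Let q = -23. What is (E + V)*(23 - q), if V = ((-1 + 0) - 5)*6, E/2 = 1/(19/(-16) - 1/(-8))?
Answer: -29624/17 ≈ -1742.6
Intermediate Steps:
E = -32/17 (E = 2/(19/(-16) - 1/(-8)) = 2/(19*(-1/16) - 1*(-⅛)) = 2/(-19/16 + ⅛) = 2/(-17/16) = 2*(-16/17) = -32/17 ≈ -1.8824)
V = -36 (V = (-1 - 5)*6 = -6*6 = -36)
(E + V)*(23 - q) = (-32/17 - 36)*(23 - 1*(-23)) = -644*(23 + 23)/17 = -644/17*46 = -29624/17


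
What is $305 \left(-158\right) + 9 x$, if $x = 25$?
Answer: $-47965$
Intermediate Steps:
$305 \left(-158\right) + 9 x = 305 \left(-158\right) + 9 \cdot 25 = -48190 + 225 = -47965$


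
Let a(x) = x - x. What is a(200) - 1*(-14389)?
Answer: 14389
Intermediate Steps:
a(x) = 0
a(200) - 1*(-14389) = 0 - 1*(-14389) = 0 + 14389 = 14389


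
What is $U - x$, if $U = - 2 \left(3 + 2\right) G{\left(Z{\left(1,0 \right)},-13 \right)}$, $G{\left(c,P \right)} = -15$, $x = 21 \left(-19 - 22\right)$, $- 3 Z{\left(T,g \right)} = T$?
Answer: $1011$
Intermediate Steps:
$Z{\left(T,g \right)} = - \frac{T}{3}$
$x = -861$ ($x = 21 \left(-41\right) = -861$)
$U = 150$ ($U = - 2 \left(3 + 2\right) \left(-15\right) = \left(-2\right) 5 \left(-15\right) = \left(-10\right) \left(-15\right) = 150$)
$U - x = 150 - -861 = 150 + 861 = 1011$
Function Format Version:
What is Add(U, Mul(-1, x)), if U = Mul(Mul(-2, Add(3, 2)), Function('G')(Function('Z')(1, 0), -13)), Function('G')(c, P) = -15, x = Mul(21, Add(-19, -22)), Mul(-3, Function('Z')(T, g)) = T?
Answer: 1011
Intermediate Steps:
Function('Z')(T, g) = Mul(Rational(-1, 3), T)
x = -861 (x = Mul(21, -41) = -861)
U = 150 (U = Mul(Mul(-2, Add(3, 2)), -15) = Mul(Mul(-2, 5), -15) = Mul(-10, -15) = 150)
Add(U, Mul(-1, x)) = Add(150, Mul(-1, -861)) = Add(150, 861) = 1011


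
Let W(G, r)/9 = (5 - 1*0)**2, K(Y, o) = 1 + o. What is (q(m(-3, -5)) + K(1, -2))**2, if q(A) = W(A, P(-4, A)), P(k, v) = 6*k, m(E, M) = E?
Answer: 50176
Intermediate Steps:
W(G, r) = 225 (W(G, r) = 9*(5 - 1*0)**2 = 9*(5 + 0)**2 = 9*5**2 = 9*25 = 225)
q(A) = 225
(q(m(-3, -5)) + K(1, -2))**2 = (225 + (1 - 2))**2 = (225 - 1)**2 = 224**2 = 50176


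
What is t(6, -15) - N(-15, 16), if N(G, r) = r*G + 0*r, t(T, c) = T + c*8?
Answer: 126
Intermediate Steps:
t(T, c) = T + 8*c
N(G, r) = G*r (N(G, r) = G*r + 0 = G*r)
t(6, -15) - N(-15, 16) = (6 + 8*(-15)) - (-15)*16 = (6 - 120) - 1*(-240) = -114 + 240 = 126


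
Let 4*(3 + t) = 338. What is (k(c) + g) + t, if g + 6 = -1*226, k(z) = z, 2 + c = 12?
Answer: -281/2 ≈ -140.50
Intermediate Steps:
c = 10 (c = -2 + 12 = 10)
g = -232 (g = -6 - 1*226 = -6 - 226 = -232)
t = 163/2 (t = -3 + (1/4)*338 = -3 + 169/2 = 163/2 ≈ 81.500)
(k(c) + g) + t = (10 - 232) + 163/2 = -222 + 163/2 = -281/2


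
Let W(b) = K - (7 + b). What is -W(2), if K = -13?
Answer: 22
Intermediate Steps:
W(b) = -20 - b (W(b) = -13 - (7 + b) = -13 + (-7 - b) = -20 - b)
-W(2) = -(-20 - 1*2) = -(-20 - 2) = -1*(-22) = 22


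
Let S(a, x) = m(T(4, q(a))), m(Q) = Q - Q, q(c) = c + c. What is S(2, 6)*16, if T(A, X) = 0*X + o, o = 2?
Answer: 0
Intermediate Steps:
q(c) = 2*c
T(A, X) = 2 (T(A, X) = 0*X + 2 = 0 + 2 = 2)
m(Q) = 0
S(a, x) = 0
S(2, 6)*16 = 0*16 = 0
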